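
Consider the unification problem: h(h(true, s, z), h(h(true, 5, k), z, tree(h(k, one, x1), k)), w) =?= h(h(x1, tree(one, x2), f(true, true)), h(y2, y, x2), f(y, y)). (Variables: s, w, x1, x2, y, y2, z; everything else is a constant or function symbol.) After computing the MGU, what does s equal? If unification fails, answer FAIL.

tree(one, tree(h(k, one, true), k))

Decompose h/3: h(true, s, z) =?= h(x1, tree(one, x2), f(true, true)),  h(h(true, 5, k), z, tree(h(k, one, x1), k)) =?= h(y2, y, x2),  w =?= f(y, y).
Decompose h/3: true =?= x1,  s =?= tree(one, x2),  z =?= f(true, true).
Bind x1 := true; substituting into the one remaining equation that mentions x1 gives: h(h(true, 5, k), z, tree(h(k, one, true), k)) =?= h(y2, y, x2).
Bind s := tree(one, x2); no other remaining equation mentions s.
Bind z := f(true, true); substituting into the one remaining equation that mentions z gives: h(h(true, 5, k), f(true, true), tree(h(k, one, true), k)) =?= h(y2, y, x2).
Decompose h/3: h(true, 5, k) =?= y2,  f(true, true) =?= y,  tree(h(k, one, true), k) =?= x2.
Bind y2 := h(true, 5, k); no other remaining equation mentions y2.
Bind y := f(true, true); substituting into the one remaining equation that mentions y gives: w =?= f(f(true, true), f(true, true)).
Bind x2 := tree(h(k, one, true), k); no other remaining equation mentions x2. Substituting into the earlier binding gives s := tree(one, tree(h(k, one, true), k)).
Bind w := f(f(true, true), f(true, true)).
MGU = { x1 -> true, s -> tree(one, tree(h(k, one, true), k)), z -> f(true, true), y2 -> h(true, 5, k), y -> f(true, true), x2 -> tree(h(k, one, true), k), w -> f(f(true, true), f(true, true)) }, so s -> tree(one, tree(h(k, one, true), k)).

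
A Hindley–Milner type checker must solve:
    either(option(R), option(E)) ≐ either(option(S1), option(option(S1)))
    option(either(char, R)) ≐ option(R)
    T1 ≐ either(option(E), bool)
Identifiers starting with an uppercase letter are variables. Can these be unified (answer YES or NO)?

Decompose either/2: option(R) ≐ option(S1),  option(E) ≐ option(option(S1)).
Decompose option/1: R ≐ S1.
Bind R := S1; substituting into the one remaining equation that mentions R gives: option(either(char, S1)) ≐ option(S1).
Decompose option/1: E ≐ option(S1).
Bind E := option(S1); substituting into the one remaining equation that mentions E gives: T1 ≐ either(option(option(S1)), bool).
Decompose option/1: either(char, S1) ≐ S1.
Occurs check fails: S1 occurs in either(char, S1); the equation S1 ≐ either(char, S1) has no finite solution.

NO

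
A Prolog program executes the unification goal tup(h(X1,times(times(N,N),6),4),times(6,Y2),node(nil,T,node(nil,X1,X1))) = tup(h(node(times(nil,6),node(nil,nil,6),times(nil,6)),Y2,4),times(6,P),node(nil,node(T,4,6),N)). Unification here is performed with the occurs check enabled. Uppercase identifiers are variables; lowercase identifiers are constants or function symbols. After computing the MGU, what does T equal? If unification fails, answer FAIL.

Decompose tup/3: h(X1,times(times(N,N),6),4) = h(node(times(nil,6),node(nil,nil,6),times(nil,6)),Y2,4),  times(6,Y2) = times(6,P),  node(nil,T,node(nil,X1,X1)) = node(nil,node(T,4,6),N).
Decompose h/3: X1 = node(times(nil,6),node(nil,nil,6),times(nil,6)),  times(times(N,N),6) = Y2,  4 = 4.
Bind X1 := node(times(nil,6),node(nil,nil,6),times(nil,6)); substituting into the one remaining equation that mentions X1 gives: node(nil,T,node(nil,node(times(nil,6),node(nil,nil,6),times(nil,6)),node(times(nil,6),node(nil,nil,6),times(nil,6)))) = node(nil,node(T,4,6),N).
Bind Y2 := times(times(N,N),6); substituting into the one remaining equation that mentions Y2 gives: times(6,times(times(N,N),6)) = times(6,P).
Delete trivial equation 4 = 4.
Decompose times/2: 6 = 6,  times(times(N,N),6) = P.
Delete trivial equation 6 = 6.
Bind P := times(times(N,N),6); no other remaining equation mentions P.
Decompose node/3: nil = nil,  T = node(T,4,6),  node(nil,node(times(nil,6),node(nil,nil,6),times(nil,6)),node(times(nil,6),node(nil,nil,6),times(nil,6))) = N.
Delete trivial equation nil = nil.
Occurs check fails: T occurs in node(T,4,6); the equation T = node(T,4,6) has no finite solution.

FAIL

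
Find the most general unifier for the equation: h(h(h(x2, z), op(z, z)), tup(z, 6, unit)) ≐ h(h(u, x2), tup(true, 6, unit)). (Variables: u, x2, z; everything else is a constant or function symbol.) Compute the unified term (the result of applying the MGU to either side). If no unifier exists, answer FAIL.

h(h(h(op(true, true), true), op(true, true)), tup(true, 6, unit))

Decompose h/2: h(h(x2, z), op(z, z)) ≐ h(u, x2),  tup(z, 6, unit) ≐ tup(true, 6, unit).
Decompose h/2: h(x2, z) ≐ u,  op(z, z) ≐ x2.
Bind u := h(x2, z); no other remaining equation mentions u.
Bind x2 := op(z, z); no other remaining equation mentions x2. Substituting into the earlier binding gives u := h(op(z, z), z).
Decompose tup/3: z ≐ true,  6 ≐ 6,  unit ≐ unit.
Bind z := true; no other remaining equation mentions z. Substituting into the earlier bindings gives u := h(op(true, true), true), x2 := op(true, true).
Delete trivial equation 6 ≐ 6.
Delete trivial equation unit ≐ unit.
Applying the MGU to either side gives h(h(h(op(true, true), true), op(true, true)), tup(true, 6, unit)).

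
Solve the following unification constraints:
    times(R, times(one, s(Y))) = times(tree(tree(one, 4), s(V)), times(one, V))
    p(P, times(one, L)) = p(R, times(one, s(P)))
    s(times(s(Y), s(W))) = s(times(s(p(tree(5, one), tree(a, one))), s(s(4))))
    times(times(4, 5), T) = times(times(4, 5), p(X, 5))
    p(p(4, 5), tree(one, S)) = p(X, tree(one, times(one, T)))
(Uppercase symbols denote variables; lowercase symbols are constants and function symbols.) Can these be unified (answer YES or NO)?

Decompose times/2: R = tree(tree(one, 4), s(V)),  times(one, s(Y)) = times(one, V).
Bind R := tree(tree(one, 4), s(V)); substituting into the one remaining equation that mentions R gives: p(P, times(one, L)) = p(tree(tree(one, 4), s(V)), times(one, s(P))).
Decompose times/2: one = one,  s(Y) = V.
Delete trivial equation one = one.
Bind V := s(Y); substituting into the one remaining equation that mentions V gives: p(P, times(one, L)) = p(tree(tree(one, 4), s(s(Y))), times(one, s(P))). Substituting into the earlier binding gives R := tree(tree(one, 4), s(s(Y))).
Decompose p/2: P = tree(tree(one, 4), s(s(Y))),  times(one, L) = times(one, s(P)).
Bind P := tree(tree(one, 4), s(s(Y))); substituting into the one remaining equation that mentions P gives: times(one, L) = times(one, s(tree(tree(one, 4), s(s(Y))))).
Decompose times/2: one = one,  L = s(tree(tree(one, 4), s(s(Y)))).
Delete trivial equation one = one.
Bind L := s(tree(tree(one, 4), s(s(Y)))); no other remaining equation mentions L.
Decompose s/1: times(s(Y), s(W)) = times(s(p(tree(5, one), tree(a, one))), s(s(4))).
Decompose times/2: s(Y) = s(p(tree(5, one), tree(a, one))),  s(W) = s(s(4)).
Decompose s/1: Y = p(tree(5, one), tree(a, one)).
Bind Y := p(tree(5, one), tree(a, one)); no other remaining equation mentions Y. Substituting into the earlier bindings gives R := tree(tree(one, 4), s(s(p(tree(5, one), tree(a, one))))), V := s(p(tree(5, one), tree(a, one))), P := tree(tree(one, 4), s(s(p(tree(5, one), tree(a, one))))), L := s(tree(tree(one, 4), s(s(p(tree(5, one), tree(a, one)))))).
Decompose s/1: W = s(4).
Bind W := s(4); no other remaining equation mentions W.
Decompose times/2: times(4, 5) = times(4, 5),  T = p(X, 5).
Delete trivial equation times(4, 5) = times(4, 5).
Bind T := p(X, 5); substituting into the remaining equation gives: p(p(4, 5), tree(one, S)) = p(X, tree(one, times(one, p(X, 5)))).
Decompose p/2: p(4, 5) = X,  tree(one, S) = tree(one, times(one, p(X, 5))).
Bind X := p(4, 5); substituting into the remaining equation gives: tree(one, S) = tree(one, times(one, p(p(4, 5), 5))). Substituting into the earlier binding gives T := p(p(4, 5), 5).
Decompose tree/2: one = one,  S = times(one, p(p(4, 5), 5)).
Delete trivial equation one = one.
Bind S := times(one, p(p(4, 5), 5)).
No equations remain and no clash or occurs-check failure arose, so a unifier exists.

YES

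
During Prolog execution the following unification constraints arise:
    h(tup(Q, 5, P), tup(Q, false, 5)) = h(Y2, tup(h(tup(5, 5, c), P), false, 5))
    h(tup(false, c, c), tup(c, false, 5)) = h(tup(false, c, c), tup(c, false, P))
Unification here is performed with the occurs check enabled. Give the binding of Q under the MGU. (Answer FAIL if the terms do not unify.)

Decompose h/2: tup(Q, 5, P) = Y2,  tup(Q, false, 5) = tup(h(tup(5, 5, c), P), false, 5).
Bind Y2 := tup(Q, 5, P); no other remaining equation mentions Y2.
Decompose tup/3: Q = h(tup(5, 5, c), P),  false = false,  5 = 5.
Bind Q := h(tup(5, 5, c), P); no other remaining equation mentions Q. Substituting into the earlier binding gives Y2 := tup(h(tup(5, 5, c), P), 5, P).
Delete trivial equation false = false.
Delete trivial equation 5 = 5.
Decompose h/2: tup(false, c, c) = tup(false, c, c),  tup(c, false, 5) = tup(c, false, P).
Delete trivial equation tup(false, c, c) = tup(false, c, c).
Decompose tup/3: c = c,  false = false,  5 = P.
Delete trivial equation c = c.
Delete trivial equation false = false.
Bind P := 5. Substituting into the earlier bindings gives Y2 := tup(h(tup(5, 5, c), 5), 5, 5), Q := h(tup(5, 5, c), 5).
MGU = { Y2 ↦ tup(h(tup(5, 5, c), 5), 5, 5), Q ↦ h(tup(5, 5, c), 5), P ↦ 5 }, so Q ↦ h(tup(5, 5, c), 5).

h(tup(5, 5, c), 5)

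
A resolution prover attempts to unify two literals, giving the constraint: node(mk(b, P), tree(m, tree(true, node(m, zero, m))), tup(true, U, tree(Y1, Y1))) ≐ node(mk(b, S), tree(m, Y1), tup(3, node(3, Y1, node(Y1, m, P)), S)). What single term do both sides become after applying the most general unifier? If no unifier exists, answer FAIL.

Decompose node/3: mk(b, P) ≐ mk(b, S),  tree(m, tree(true, node(m, zero, m))) ≐ tree(m, Y1),  tup(true, U, tree(Y1, Y1)) ≐ tup(3, node(3, Y1, node(Y1, m, P)), S).
Decompose mk/2: b ≐ b,  P ≐ S.
Delete trivial equation b ≐ b.
Bind P := S; substituting into the one remaining equation that mentions P gives: tup(true, U, tree(Y1, Y1)) ≐ tup(3, node(3, Y1, node(Y1, m, S)), S).
Decompose tree/2: m ≐ m,  tree(true, node(m, zero, m)) ≐ Y1.
Delete trivial equation m ≐ m.
Bind Y1 := tree(true, node(m, zero, m)); substituting into the remaining equation gives: tup(true, U, tree(tree(true, node(m, zero, m)), tree(true, node(m, zero, m)))) ≐ tup(3, node(3, tree(true, node(m, zero, m)), node(tree(true, node(m, zero, m)), m, S)), S).
Decompose tup/3: true ≐ 3,  U ≐ node(3, tree(true, node(m, zero, m)), node(tree(true, node(m, zero, m)), m, S)),  tree(tree(true, node(m, zero, m)), tree(true, node(m, zero, m))) ≐ S.
Clash: constants true and 3 differ; no unifier exists.

FAIL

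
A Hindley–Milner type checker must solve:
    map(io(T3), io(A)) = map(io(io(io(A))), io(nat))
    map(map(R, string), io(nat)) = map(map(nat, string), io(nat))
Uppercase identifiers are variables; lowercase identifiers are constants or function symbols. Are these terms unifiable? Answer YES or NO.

Decompose map/2: io(T3) = io(io(io(A))),  io(A) = io(nat).
Decompose io/1: T3 = io(io(A)).
Bind T3 := io(io(A)); no other remaining equation mentions T3.
Decompose io/1: A = nat.
Bind A := nat; no other remaining equation mentions A. Substituting into the earlier binding gives T3 := io(io(nat)).
Decompose map/2: map(R, string) = map(nat, string),  io(nat) = io(nat).
Decompose map/2: R = nat,  string = string.
Bind R := nat; no other remaining equation mentions R.
Delete trivial equation string = string.
Delete trivial equation io(nat) = io(nat).
No equations remain and no clash or occurs-check failure arose, so a unifier exists.

YES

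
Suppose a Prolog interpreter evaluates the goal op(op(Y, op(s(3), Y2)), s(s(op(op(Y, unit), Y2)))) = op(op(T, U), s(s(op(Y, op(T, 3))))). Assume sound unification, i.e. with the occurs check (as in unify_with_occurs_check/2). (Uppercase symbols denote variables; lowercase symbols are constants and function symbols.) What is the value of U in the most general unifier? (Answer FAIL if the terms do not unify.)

FAIL

Decompose op/2: op(Y, op(s(3), Y2)) = op(T, U),  s(s(op(op(Y, unit), Y2))) = s(s(op(Y, op(T, 3)))).
Decompose op/2: Y = T,  op(s(3), Y2) = U.
Bind Y := T; substituting into the one remaining equation that mentions Y gives: s(s(op(op(T, unit), Y2))) = s(s(op(T, op(T, 3)))).
Bind U := op(s(3), Y2); no other remaining equation mentions U.
Decompose s/1: s(op(op(T, unit), Y2)) = s(op(T, op(T, 3))).
Decompose s/1: op(op(T, unit), Y2) = op(T, op(T, 3)).
Decompose op/2: op(T, unit) = T,  Y2 = op(T, 3).
Occurs check fails: T occurs in op(T, unit); the equation T = op(T, unit) has no finite solution.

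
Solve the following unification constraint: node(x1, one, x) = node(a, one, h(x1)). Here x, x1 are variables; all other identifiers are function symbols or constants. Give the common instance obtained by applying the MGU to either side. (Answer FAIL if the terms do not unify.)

Decompose node/3: x1 = a,  one = one,  x = h(x1).
Bind x1 := a; substituting into the one remaining equation that mentions x1 gives: x = h(a).
Delete trivial equation one = one.
Bind x := h(a).
Applying the MGU to either side gives node(a, one, h(a)).

node(a, one, h(a))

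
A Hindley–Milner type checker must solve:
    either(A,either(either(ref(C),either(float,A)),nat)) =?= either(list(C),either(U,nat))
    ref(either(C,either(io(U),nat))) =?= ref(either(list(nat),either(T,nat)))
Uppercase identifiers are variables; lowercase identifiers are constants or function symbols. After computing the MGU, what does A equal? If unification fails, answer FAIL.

Decompose either/2: A =?= list(C),  either(either(ref(C),either(float,A)),nat) =?= either(U,nat).
Bind A := list(C); substituting into the one remaining equation that mentions A gives: either(either(ref(C),either(float,list(C))),nat) =?= either(U,nat).
Decompose either/2: either(ref(C),either(float,list(C))) =?= U,  nat =?= nat.
Bind U := either(ref(C),either(float,list(C))); substituting into the one remaining equation that mentions U gives: ref(either(C,either(io(either(ref(C),either(float,list(C)))),nat))) =?= ref(either(list(nat),either(T,nat))).
Delete trivial equation nat =?= nat.
Decompose ref/1: either(C,either(io(either(ref(C),either(float,list(C)))),nat)) =?= either(list(nat),either(T,nat)).
Decompose either/2: C =?= list(nat),  either(io(either(ref(C),either(float,list(C)))),nat) =?= either(T,nat).
Bind C := list(nat); substituting into the remaining equation gives: either(io(either(ref(list(nat)),either(float,list(list(nat))))),nat) =?= either(T,nat). Substituting into the earlier bindings gives A := list(list(nat)), U := either(ref(list(nat)),either(float,list(list(nat)))).
Decompose either/2: io(either(ref(list(nat)),either(float,list(list(nat))))) =?= T,  nat =?= nat.
Bind T := io(either(ref(list(nat)),either(float,list(list(nat))))); no other remaining equation mentions T.
Delete trivial equation nat =?= nat.
MGU = { A ↦ list(list(nat)), U ↦ either(ref(list(nat)),either(float,list(list(nat)))), C ↦ list(nat), T ↦ io(either(ref(list(nat)),either(float,list(list(nat))))) }, so A ↦ list(list(nat)).

list(list(nat))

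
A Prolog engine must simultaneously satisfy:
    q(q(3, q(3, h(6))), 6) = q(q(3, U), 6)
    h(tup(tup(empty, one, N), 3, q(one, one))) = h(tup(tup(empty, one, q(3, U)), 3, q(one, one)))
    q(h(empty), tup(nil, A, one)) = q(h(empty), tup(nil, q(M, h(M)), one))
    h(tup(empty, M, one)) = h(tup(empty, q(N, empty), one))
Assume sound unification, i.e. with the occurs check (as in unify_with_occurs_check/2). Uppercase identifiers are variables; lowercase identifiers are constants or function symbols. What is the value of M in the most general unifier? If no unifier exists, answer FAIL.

q(q(3, q(3, h(6))), empty)

Decompose q/2: q(3, q(3, h(6))) = q(3, U),  6 = 6.
Decompose q/2: 3 = 3,  q(3, h(6)) = U.
Delete trivial equation 3 = 3.
Bind U := q(3, h(6)); substituting into the one remaining equation that mentions U gives: h(tup(tup(empty, one, N), 3, q(one, one))) = h(tup(tup(empty, one, q(3, q(3, h(6)))), 3, q(one, one))).
Delete trivial equation 6 = 6.
Decompose h/1: tup(tup(empty, one, N), 3, q(one, one)) = tup(tup(empty, one, q(3, q(3, h(6)))), 3, q(one, one)).
Decompose tup/3: tup(empty, one, N) = tup(empty, one, q(3, q(3, h(6)))),  3 = 3,  q(one, one) = q(one, one).
Decompose tup/3: empty = empty,  one = one,  N = q(3, q(3, h(6))).
Delete trivial equation empty = empty.
Delete trivial equation one = one.
Bind N := q(3, q(3, h(6))); substituting into the one remaining equation that mentions N gives: h(tup(empty, M, one)) = h(tup(empty, q(q(3, q(3, h(6))), empty), one)).
Delete trivial equation 3 = 3.
Delete trivial equation q(one, one) = q(one, one).
Decompose q/2: h(empty) = h(empty),  tup(nil, A, one) = tup(nil, q(M, h(M)), one).
Delete trivial equation h(empty) = h(empty).
Decompose tup/3: nil = nil,  A = q(M, h(M)),  one = one.
Delete trivial equation nil = nil.
Bind A := q(M, h(M)); no other remaining equation mentions A.
Delete trivial equation one = one.
Decompose h/1: tup(empty, M, one) = tup(empty, q(q(3, q(3, h(6))), empty), one).
Decompose tup/3: empty = empty,  M = q(q(3, q(3, h(6))), empty),  one = one.
Delete trivial equation empty = empty.
Bind M := q(q(3, q(3, h(6))), empty); no other remaining equation mentions M. Substituting into the earlier binding gives A := q(q(q(3, q(3, h(6))), empty), h(q(q(3, q(3, h(6))), empty))).
Delete trivial equation one = one.
MGU = { U ↦ q(3, h(6)), N ↦ q(3, q(3, h(6))), A ↦ q(q(q(3, q(3, h(6))), empty), h(q(q(3, q(3, h(6))), empty))), M ↦ q(q(3, q(3, h(6))), empty) }, so M ↦ q(q(3, q(3, h(6))), empty).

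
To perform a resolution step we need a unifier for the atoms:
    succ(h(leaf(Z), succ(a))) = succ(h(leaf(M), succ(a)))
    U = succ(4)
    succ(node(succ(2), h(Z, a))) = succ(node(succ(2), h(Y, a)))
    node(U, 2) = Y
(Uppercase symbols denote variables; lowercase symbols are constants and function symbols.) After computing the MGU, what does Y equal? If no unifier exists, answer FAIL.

node(succ(4), 2)

Decompose succ/1: h(leaf(Z), succ(a)) = h(leaf(M), succ(a)).
Decompose h/2: leaf(Z) = leaf(M),  succ(a) = succ(a).
Decompose leaf/1: Z = M.
Bind Z := M; substituting into the one remaining equation that mentions Z gives: succ(node(succ(2), h(M, a))) = succ(node(succ(2), h(Y, a))).
Delete trivial equation succ(a) = succ(a).
Bind U := succ(4); substituting into the one remaining equation that mentions U gives: node(succ(4), 2) = Y.
Decompose succ/1: node(succ(2), h(M, a)) = node(succ(2), h(Y, a)).
Decompose node/2: succ(2) = succ(2),  h(M, a) = h(Y, a).
Delete trivial equation succ(2) = succ(2).
Decompose h/2: M = Y,  a = a.
Bind M := Y; no other remaining equation mentions M. Substituting into the earlier binding gives Z := Y.
Delete trivial equation a = a.
Bind Y := node(succ(4), 2). Substituting into the earlier bindings gives Z := node(succ(4), 2), M := node(succ(4), 2).
MGU = { Z -> node(succ(4), 2), U -> succ(4), M -> node(succ(4), 2), Y -> node(succ(4), 2) }, so Y -> node(succ(4), 2).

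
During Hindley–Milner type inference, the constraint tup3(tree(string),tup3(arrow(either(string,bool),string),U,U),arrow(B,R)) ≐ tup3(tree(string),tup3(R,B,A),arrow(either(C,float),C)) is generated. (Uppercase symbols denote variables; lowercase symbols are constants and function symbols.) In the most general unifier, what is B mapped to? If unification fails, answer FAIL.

either(arrow(either(string,bool),string),float)

Decompose tup3/3: tree(string) ≐ tree(string),  tup3(arrow(either(string,bool),string),U,U) ≐ tup3(R,B,A),  arrow(B,R) ≐ arrow(either(C,float),C).
Delete trivial equation tree(string) ≐ tree(string).
Decompose tup3/3: arrow(either(string,bool),string) ≐ R,  U ≐ B,  U ≐ A.
Bind R := arrow(either(string,bool),string); substituting into the one remaining equation that mentions R gives: arrow(B,arrow(either(string,bool),string)) ≐ arrow(either(C,float),C).
Bind U := B; substituting into the one remaining equation that mentions U gives: B ≐ A.
Bind B := A; substituting into the remaining equation gives: arrow(A,arrow(either(string,bool),string)) ≐ arrow(either(C,float),C). Substituting into the earlier binding gives U := A.
Decompose arrow/2: A ≐ either(C,float),  arrow(either(string,bool),string) ≐ C.
Bind A := either(C,float); no other remaining equation mentions A. Substituting into the earlier bindings gives U := either(C,float), B := either(C,float).
Bind C := arrow(either(string,bool),string). Substituting into the earlier bindings gives U := either(arrow(either(string,bool),string),float), B := either(arrow(either(string,bool),string),float), A := either(arrow(either(string,bool),string),float).
MGU = { R := arrow(either(string,bool),string), U := either(arrow(either(string,bool),string),float), B := either(arrow(either(string,bool),string),float), A := either(arrow(either(string,bool),string),float), C := arrow(either(string,bool),string) }, so B := either(arrow(either(string,bool),string),float).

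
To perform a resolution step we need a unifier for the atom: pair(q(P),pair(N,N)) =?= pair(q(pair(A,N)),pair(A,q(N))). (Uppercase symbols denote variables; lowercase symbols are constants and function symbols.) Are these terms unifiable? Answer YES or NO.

Decompose pair/2: q(P) =?= q(pair(A,N)),  pair(N,N) =?= pair(A,q(N)).
Decompose q/1: P =?= pair(A,N).
Bind P := pair(A,N); no other remaining equation mentions P.
Decompose pair/2: N =?= A,  N =?= q(N).
Bind N := A; substituting into the remaining equation gives: A =?= q(A). Substituting into the earlier binding gives P := pair(A,A).
Occurs check fails: A occurs in q(A); the equation A =?= q(A) has no finite solution.

NO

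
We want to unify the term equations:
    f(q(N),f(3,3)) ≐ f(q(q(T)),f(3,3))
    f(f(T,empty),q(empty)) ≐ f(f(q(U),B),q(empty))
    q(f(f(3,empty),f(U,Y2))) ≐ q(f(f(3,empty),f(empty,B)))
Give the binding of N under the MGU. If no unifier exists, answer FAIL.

Decompose f/2: q(N) ≐ q(q(T)),  f(3,3) ≐ f(3,3).
Decompose q/1: N ≐ q(T).
Bind N := q(T); no other remaining equation mentions N.
Delete trivial equation f(3,3) ≐ f(3,3).
Decompose f/2: f(T,empty) ≐ f(q(U),B),  q(empty) ≐ q(empty).
Decompose f/2: T ≐ q(U),  empty ≐ B.
Bind T := q(U); no other remaining equation mentions T. Substituting into the earlier binding gives N := q(q(U)).
Bind B := empty; substituting into the one remaining equation that mentions B gives: q(f(f(3,empty),f(U,Y2))) ≐ q(f(f(3,empty),f(empty,empty))).
Delete trivial equation q(empty) ≐ q(empty).
Decompose q/1: f(f(3,empty),f(U,Y2)) ≐ f(f(3,empty),f(empty,empty)).
Decompose f/2: f(3,empty) ≐ f(3,empty),  f(U,Y2) ≐ f(empty,empty).
Delete trivial equation f(3,empty) ≐ f(3,empty).
Decompose f/2: U ≐ empty,  Y2 ≐ empty.
Bind U := empty; no other remaining equation mentions U. Substituting into the earlier bindings gives N := q(q(empty)), T := q(empty).
Bind Y2 := empty.
MGU = { N := q(q(empty)), T := q(empty), B := empty, U := empty, Y2 := empty }, so N := q(q(empty)).

q(q(empty))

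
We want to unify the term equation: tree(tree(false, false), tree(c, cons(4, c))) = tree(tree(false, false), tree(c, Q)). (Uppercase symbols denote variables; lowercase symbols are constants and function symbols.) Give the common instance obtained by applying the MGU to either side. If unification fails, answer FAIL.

tree(tree(false, false), tree(c, cons(4, c)))

Decompose tree/2: tree(false, false) = tree(false, false),  tree(c, cons(4, c)) = tree(c, Q).
Delete trivial equation tree(false, false) = tree(false, false).
Decompose tree/2: c = c,  cons(4, c) = Q.
Delete trivial equation c = c.
Bind Q := cons(4, c).
Applying the MGU to either side gives tree(tree(false, false), tree(c, cons(4, c))).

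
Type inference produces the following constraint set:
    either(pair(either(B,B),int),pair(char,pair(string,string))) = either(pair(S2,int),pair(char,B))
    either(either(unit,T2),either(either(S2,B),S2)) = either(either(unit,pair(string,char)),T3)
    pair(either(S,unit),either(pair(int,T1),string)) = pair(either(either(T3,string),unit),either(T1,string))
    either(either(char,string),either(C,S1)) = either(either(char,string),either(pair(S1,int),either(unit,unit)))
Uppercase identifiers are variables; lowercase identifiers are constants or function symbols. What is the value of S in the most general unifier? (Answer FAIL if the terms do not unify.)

FAIL

Decompose either/2: pair(either(B,B),int) = pair(S2,int),  pair(char,pair(string,string)) = pair(char,B).
Decompose pair/2: either(B,B) = S2,  int = int.
Bind S2 := either(B,B); substituting into the one remaining equation that mentions S2 gives: either(either(unit,T2),either(either(either(B,B),B),either(B,B))) = either(either(unit,pair(string,char)),T3).
Delete trivial equation int = int.
Decompose pair/2: char = char,  pair(string,string) = B.
Delete trivial equation char = char.
Bind B := pair(string,string); substituting into the one remaining equation that mentions B gives: either(either(unit,T2),either(either(either(pair(string,string),pair(string,string)),pair(string,string)),either(pair(string,string),pair(string,string)))) = either(either(unit,pair(string,char)),T3). Substituting into the earlier binding gives S2 := either(pair(string,string),pair(string,string)).
Decompose either/2: either(unit,T2) = either(unit,pair(string,char)),  either(either(either(pair(string,string),pair(string,string)),pair(string,string)),either(pair(string,string),pair(string,string))) = T3.
Decompose either/2: unit = unit,  T2 = pair(string,char).
Delete trivial equation unit = unit.
Bind T2 := pair(string,char); no other remaining equation mentions T2.
Bind T3 := either(either(either(pair(string,string),pair(string,string)),pair(string,string)),either(pair(string,string),pair(string,string))); substituting into the one remaining equation that mentions T3 gives: pair(either(S,unit),either(pair(int,T1),string)) = pair(either(either(either(either(either(pair(string,string),pair(string,string)),pair(string,string)),either(pair(string,string),pair(string,string))),string),unit),either(T1,string)).
Decompose pair/2: either(S,unit) = either(either(either(either(either(pair(string,string),pair(string,string)),pair(string,string)),either(pair(string,string),pair(string,string))),string),unit),  either(pair(int,T1),string) = either(T1,string).
Decompose either/2: S = either(either(either(either(pair(string,string),pair(string,string)),pair(string,string)),either(pair(string,string),pair(string,string))),string),  unit = unit.
Bind S := either(either(either(either(pair(string,string),pair(string,string)),pair(string,string)),either(pair(string,string),pair(string,string))),string); no other remaining equation mentions S.
Delete trivial equation unit = unit.
Decompose either/2: pair(int,T1) = T1,  string = string.
Occurs check fails: T1 occurs in pair(int,T1); the equation T1 = pair(int,T1) has no finite solution.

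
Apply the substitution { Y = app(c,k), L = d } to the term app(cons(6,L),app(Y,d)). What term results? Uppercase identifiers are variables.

app(cons(6,d),app(app(c,k),d))

Replace each occurrence of Y with app(c,k).
Replace each occurrence of L with d.
Result: app(cons(6,d),app(app(c,k),d)).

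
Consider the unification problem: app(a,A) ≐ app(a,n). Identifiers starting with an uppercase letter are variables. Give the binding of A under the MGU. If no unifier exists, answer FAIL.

Decompose app/2: a ≐ a,  A ≐ n.
Delete trivial equation a ≐ a.
Bind A := n.
MGU = { A ↦ n }, so A ↦ n.

n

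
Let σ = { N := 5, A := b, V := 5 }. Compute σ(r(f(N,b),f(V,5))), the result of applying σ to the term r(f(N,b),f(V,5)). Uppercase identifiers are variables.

Replace each occurrence of N with 5.
Replace each occurrence of V with 5.
Result: r(f(5,b),f(5,5)).

r(f(5,b),f(5,5))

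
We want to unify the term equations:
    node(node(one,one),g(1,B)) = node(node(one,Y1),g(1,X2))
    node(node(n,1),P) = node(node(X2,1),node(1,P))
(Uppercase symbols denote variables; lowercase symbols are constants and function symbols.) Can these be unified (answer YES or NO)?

Decompose node/2: node(one,one) = node(one,Y1),  g(1,B) = g(1,X2).
Decompose node/2: one = one,  one = Y1.
Delete trivial equation one = one.
Bind Y1 := one; no other remaining equation mentions Y1.
Decompose g/2: 1 = 1,  B = X2.
Delete trivial equation 1 = 1.
Bind B := X2; no other remaining equation mentions B.
Decompose node/2: node(n,1) = node(X2,1),  P = node(1,P).
Decompose node/2: n = X2,  1 = 1.
Bind X2 := n; no other remaining equation mentions X2. Substituting into the earlier binding gives B := n.
Delete trivial equation 1 = 1.
Occurs check fails: P occurs in node(1,P); the equation P = node(1,P) has no finite solution.

NO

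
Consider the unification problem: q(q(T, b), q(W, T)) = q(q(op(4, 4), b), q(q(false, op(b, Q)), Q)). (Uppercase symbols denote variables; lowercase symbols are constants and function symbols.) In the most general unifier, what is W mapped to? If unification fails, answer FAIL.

Decompose q/2: q(T, b) = q(op(4, 4), b),  q(W, T) = q(q(false, op(b, Q)), Q).
Decompose q/2: T = op(4, 4),  b = b.
Bind T := op(4, 4); substituting into the one remaining equation that mentions T gives: q(W, op(4, 4)) = q(q(false, op(b, Q)), Q).
Delete trivial equation b = b.
Decompose q/2: W = q(false, op(b, Q)),  op(4, 4) = Q.
Bind W := q(false, op(b, Q)); no other remaining equation mentions W.
Bind Q := op(4, 4). Substituting into the earlier binding gives W := q(false, op(b, op(4, 4))).
MGU = { T -> op(4, 4), W -> q(false, op(b, op(4, 4))), Q -> op(4, 4) }, so W -> q(false, op(b, op(4, 4))).

q(false, op(b, op(4, 4)))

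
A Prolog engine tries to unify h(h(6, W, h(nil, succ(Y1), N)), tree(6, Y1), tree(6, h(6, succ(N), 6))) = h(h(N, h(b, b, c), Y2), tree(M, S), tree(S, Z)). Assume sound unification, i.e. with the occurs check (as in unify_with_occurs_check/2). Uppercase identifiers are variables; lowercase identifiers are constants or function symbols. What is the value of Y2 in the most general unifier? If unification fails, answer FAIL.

Decompose h/3: h(6, W, h(nil, succ(Y1), N)) = h(N, h(b, b, c), Y2),  tree(6, Y1) = tree(M, S),  tree(6, h(6, succ(N), 6)) = tree(S, Z).
Decompose h/3: 6 = N,  W = h(b, b, c),  h(nil, succ(Y1), N) = Y2.
Bind N := 6; substituting into the 2 remaining equations that mention N gives: h(nil, succ(Y1), 6) = Y2,  tree(6, h(6, succ(6), 6)) = tree(S, Z).
Bind W := h(b, b, c); no other remaining equation mentions W.
Bind Y2 := h(nil, succ(Y1), 6); no other remaining equation mentions Y2.
Decompose tree/2: 6 = M,  Y1 = S.
Bind M := 6; no other remaining equation mentions M.
Bind Y1 := S; no other remaining equation mentions Y1. Substituting into the earlier binding gives Y2 := h(nil, succ(S), 6).
Decompose tree/2: 6 = S,  h(6, succ(6), 6) = Z.
Bind S := 6; no other remaining equation mentions S. Substituting into the earlier bindings gives Y2 := h(nil, succ(6), 6), Y1 := 6.
Bind Z := h(6, succ(6), 6).
MGU = { N -> 6, W -> h(b, b, c), Y2 -> h(nil, succ(6), 6), M -> 6, Y1 -> 6, S -> 6, Z -> h(6, succ(6), 6) }, so Y2 -> h(nil, succ(6), 6).

h(nil, succ(6), 6)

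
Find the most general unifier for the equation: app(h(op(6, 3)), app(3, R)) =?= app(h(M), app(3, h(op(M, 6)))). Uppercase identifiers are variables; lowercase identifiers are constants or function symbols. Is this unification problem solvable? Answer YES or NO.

Decompose app/2: h(op(6, 3)) =?= h(M),  app(3, R) =?= app(3, h(op(M, 6))).
Decompose h/1: op(6, 3) =?= M.
Bind M := op(6, 3); substituting into the remaining equation gives: app(3, R) =?= app(3, h(op(op(6, 3), 6))).
Decompose app/2: 3 =?= 3,  R =?= h(op(op(6, 3), 6)).
Delete trivial equation 3 =?= 3.
Bind R := h(op(op(6, 3), 6)).
No equations remain and no clash or occurs-check failure arose, so a unifier exists.

YES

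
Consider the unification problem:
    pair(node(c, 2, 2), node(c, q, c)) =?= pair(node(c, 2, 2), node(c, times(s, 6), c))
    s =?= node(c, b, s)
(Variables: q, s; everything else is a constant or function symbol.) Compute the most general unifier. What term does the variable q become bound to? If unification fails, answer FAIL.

FAIL

Decompose pair/2: node(c, 2, 2) =?= node(c, 2, 2),  node(c, q, c) =?= node(c, times(s, 6), c).
Delete trivial equation node(c, 2, 2) =?= node(c, 2, 2).
Decompose node/3: c =?= c,  q =?= times(s, 6),  c =?= c.
Delete trivial equation c =?= c.
Bind q := times(s, 6); no other remaining equation mentions q.
Delete trivial equation c =?= c.
Occurs check fails: s occurs in node(c, b, s); the equation s =?= node(c, b, s) has no finite solution.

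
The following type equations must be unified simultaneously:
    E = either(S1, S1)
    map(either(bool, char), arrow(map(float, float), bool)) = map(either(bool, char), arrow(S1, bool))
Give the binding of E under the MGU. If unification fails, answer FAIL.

either(map(float, float), map(float, float))

Bind E := either(S1, S1); no other remaining equation mentions E.
Decompose map/2: either(bool, char) = either(bool, char),  arrow(map(float, float), bool) = arrow(S1, bool).
Delete trivial equation either(bool, char) = either(bool, char).
Decompose arrow/2: map(float, float) = S1,  bool = bool.
Bind S1 := map(float, float); no other remaining equation mentions S1. Substituting into the earlier binding gives E := either(map(float, float), map(float, float)).
Delete trivial equation bool = bool.
MGU = { E ↦ either(map(float, float), map(float, float)), S1 ↦ map(float, float) }, so E ↦ either(map(float, float), map(float, float)).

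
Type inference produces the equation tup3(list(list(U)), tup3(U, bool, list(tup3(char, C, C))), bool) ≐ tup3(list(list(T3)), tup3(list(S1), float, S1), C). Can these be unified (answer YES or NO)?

Decompose tup3/3: list(list(U)) ≐ list(list(T3)),  tup3(U, bool, list(tup3(char, C, C))) ≐ tup3(list(S1), float, S1),  bool ≐ C.
Decompose list/1: list(U) ≐ list(T3).
Decompose list/1: U ≐ T3.
Bind U := T3; substituting into the one remaining equation that mentions U gives: tup3(T3, bool, list(tup3(char, C, C))) ≐ tup3(list(S1), float, S1).
Decompose tup3/3: T3 ≐ list(S1),  bool ≐ float,  list(tup3(char, C, C)) ≐ S1.
Bind T3 := list(S1); no other remaining equation mentions T3. Substituting into the earlier binding gives U := list(S1).
Clash: constants bool and float differ; no unifier exists.

NO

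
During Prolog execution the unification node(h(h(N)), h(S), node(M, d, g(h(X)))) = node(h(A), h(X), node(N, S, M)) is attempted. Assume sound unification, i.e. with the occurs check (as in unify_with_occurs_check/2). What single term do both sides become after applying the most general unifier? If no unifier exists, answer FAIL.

node(h(h(g(h(d)))), h(d), node(g(h(d)), d, g(h(d))))

Decompose node/3: h(h(N)) = h(A),  h(S) = h(X),  node(M, d, g(h(X))) = node(N, S, M).
Decompose h/1: h(N) = A.
Bind A := h(N); no other remaining equation mentions A.
Decompose h/1: S = X.
Bind S := X; substituting into the remaining equation gives: node(M, d, g(h(X))) = node(N, X, M).
Decompose node/3: M = N,  d = X,  g(h(X)) = M.
Bind M := N; substituting into the one remaining equation that mentions M gives: g(h(X)) = N.
Bind X := d; substituting into the remaining equation gives: g(h(d)) = N. Substituting into the earlier binding gives S := d.
Bind N := g(h(d)). Substituting into the earlier bindings gives A := h(g(h(d))), M := g(h(d)).
Applying the MGU to either side gives node(h(h(g(h(d)))), h(d), node(g(h(d)), d, g(h(d)))).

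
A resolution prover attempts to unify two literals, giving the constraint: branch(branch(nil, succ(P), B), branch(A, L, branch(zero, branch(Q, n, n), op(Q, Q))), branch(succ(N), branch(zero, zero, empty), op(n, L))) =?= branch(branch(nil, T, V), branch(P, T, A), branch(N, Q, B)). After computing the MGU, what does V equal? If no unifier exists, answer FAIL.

Decompose branch/3: branch(nil, succ(P), B) =?= branch(nil, T, V),  branch(A, L, branch(zero, branch(Q, n, n), op(Q, Q))) =?= branch(P, T, A),  branch(succ(N), branch(zero, zero, empty), op(n, L)) =?= branch(N, Q, B).
Decompose branch/3: nil =?= nil,  succ(P) =?= T,  B =?= V.
Delete trivial equation nil =?= nil.
Bind T := succ(P); substituting into the one remaining equation that mentions T gives: branch(A, L, branch(zero, branch(Q, n, n), op(Q, Q))) =?= branch(P, succ(P), A).
Bind B := V; substituting into the one remaining equation that mentions B gives: branch(succ(N), branch(zero, zero, empty), op(n, L)) =?= branch(N, Q, V).
Decompose branch/3: A =?= P,  L =?= succ(P),  branch(zero, branch(Q, n, n), op(Q, Q)) =?= A.
Bind A := P; substituting into the one remaining equation that mentions A gives: branch(zero, branch(Q, n, n), op(Q, Q)) =?= P.
Bind L := succ(P); substituting into the one remaining equation that mentions L gives: branch(succ(N), branch(zero, zero, empty), op(n, succ(P))) =?= branch(N, Q, V).
Bind P := branch(zero, branch(Q, n, n), op(Q, Q)); substituting into the remaining equation gives: branch(succ(N), branch(zero, zero, empty), op(n, succ(branch(zero, branch(Q, n, n), op(Q, Q))))) =?= branch(N, Q, V). Substituting into the earlier bindings gives T := succ(branch(zero, branch(Q, n, n), op(Q, Q))), A := branch(zero, branch(Q, n, n), op(Q, Q)), L := succ(branch(zero, branch(Q, n, n), op(Q, Q))).
Decompose branch/3: succ(N) =?= N,  branch(zero, zero, empty) =?= Q,  op(n, succ(branch(zero, branch(Q, n, n), op(Q, Q)))) =?= V.
Occurs check fails: N occurs in succ(N); the equation N =?= succ(N) has no finite solution.

FAIL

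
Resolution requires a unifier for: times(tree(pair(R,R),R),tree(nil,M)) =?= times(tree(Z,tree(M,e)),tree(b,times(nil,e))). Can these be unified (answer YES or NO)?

NO

Decompose times/2: tree(pair(R,R),R) =?= tree(Z,tree(M,e)),  tree(nil,M) =?= tree(b,times(nil,e)).
Decompose tree/2: pair(R,R) =?= Z,  R =?= tree(M,e).
Bind Z := pair(R,R); no other remaining equation mentions Z.
Bind R := tree(M,e); no other remaining equation mentions R. Substituting into the earlier binding gives Z := pair(tree(M,e),tree(M,e)).
Decompose tree/2: nil =?= b,  M =?= times(nil,e).
Clash: constants nil and b differ; no unifier exists.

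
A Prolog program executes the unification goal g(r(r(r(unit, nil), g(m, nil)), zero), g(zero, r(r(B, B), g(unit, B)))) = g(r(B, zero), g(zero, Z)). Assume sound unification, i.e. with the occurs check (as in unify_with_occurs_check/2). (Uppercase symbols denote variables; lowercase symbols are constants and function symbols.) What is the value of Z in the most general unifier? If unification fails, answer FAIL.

r(r(r(r(unit, nil), g(m, nil)), r(r(unit, nil), g(m, nil))), g(unit, r(r(unit, nil), g(m, nil))))

Decompose g/2: r(r(r(unit, nil), g(m, nil)), zero) = r(B, zero),  g(zero, r(r(B, B), g(unit, B))) = g(zero, Z).
Decompose r/2: r(r(unit, nil), g(m, nil)) = B,  zero = zero.
Bind B := r(r(unit, nil), g(m, nil)); substituting into the one remaining equation that mentions B gives: g(zero, r(r(r(r(unit, nil), g(m, nil)), r(r(unit, nil), g(m, nil))), g(unit, r(r(unit, nil), g(m, nil))))) = g(zero, Z).
Delete trivial equation zero = zero.
Decompose g/2: zero = zero,  r(r(r(r(unit, nil), g(m, nil)), r(r(unit, nil), g(m, nil))), g(unit, r(r(unit, nil), g(m, nil)))) = Z.
Delete trivial equation zero = zero.
Bind Z := r(r(r(r(unit, nil), g(m, nil)), r(r(unit, nil), g(m, nil))), g(unit, r(r(unit, nil), g(m, nil)))).
MGU = { B -> r(r(unit, nil), g(m, nil)), Z -> r(r(r(r(unit, nil), g(m, nil)), r(r(unit, nil), g(m, nil))), g(unit, r(r(unit, nil), g(m, nil)))) }, so Z -> r(r(r(r(unit, nil), g(m, nil)), r(r(unit, nil), g(m, nil))), g(unit, r(r(unit, nil), g(m, nil)))).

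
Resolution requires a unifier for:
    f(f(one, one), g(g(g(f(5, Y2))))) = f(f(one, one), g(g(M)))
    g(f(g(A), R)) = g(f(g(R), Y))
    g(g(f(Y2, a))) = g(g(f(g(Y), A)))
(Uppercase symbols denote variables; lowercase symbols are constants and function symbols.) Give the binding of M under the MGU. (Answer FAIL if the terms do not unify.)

g(f(5, g(a)))

Decompose f/2: f(one, one) = f(one, one),  g(g(g(f(5, Y2)))) = g(g(M)).
Delete trivial equation f(one, one) = f(one, one).
Decompose g/1: g(g(f(5, Y2))) = g(M).
Decompose g/1: g(f(5, Y2)) = M.
Bind M := g(f(5, Y2)); no other remaining equation mentions M.
Decompose g/1: f(g(A), R) = f(g(R), Y).
Decompose f/2: g(A) = g(R),  R = Y.
Decompose g/1: A = R.
Bind A := R; substituting into the one remaining equation that mentions A gives: g(g(f(Y2, a))) = g(g(f(g(Y), R))).
Bind R := Y; substituting into the remaining equation gives: g(g(f(Y2, a))) = g(g(f(g(Y), Y))). Substituting into the earlier binding gives A := Y.
Decompose g/1: g(f(Y2, a)) = g(f(g(Y), Y)).
Decompose g/1: f(Y2, a) = f(g(Y), Y).
Decompose f/2: Y2 = g(Y),  a = Y.
Bind Y2 := g(Y); no other remaining equation mentions Y2. Substituting into the earlier binding gives M := g(f(5, g(Y))).
Bind Y := a. Substituting into the earlier bindings gives M := g(f(5, g(a))), A := a, R := a, Y2 := g(a).
MGU = { M ↦ g(f(5, g(a))), A ↦ a, R ↦ a, Y2 ↦ g(a), Y ↦ a }, so M ↦ g(f(5, g(a))).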